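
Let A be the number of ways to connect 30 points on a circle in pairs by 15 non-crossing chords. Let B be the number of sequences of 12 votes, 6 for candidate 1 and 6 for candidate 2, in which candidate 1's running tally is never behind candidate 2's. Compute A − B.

9694713

Non-crossing perfect matchings of 2n points on a circle are counted by C_n; with 30 points, n = 15. So A = C_15 = 9694845.
Ballot sequences with n votes each where one side never trails are Dyck words, counted by C_n; here n = 6. So B = C_6 = 132.
A − B = 9694845 − 132 = 9694713.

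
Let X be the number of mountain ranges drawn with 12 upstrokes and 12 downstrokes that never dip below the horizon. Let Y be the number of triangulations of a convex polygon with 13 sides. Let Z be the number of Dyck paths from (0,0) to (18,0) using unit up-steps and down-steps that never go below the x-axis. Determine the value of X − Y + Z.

154088

A Dyck path with 12 up-steps and 12 down-steps has semilength 12, so there are C_12 of them. So X = C_12 = 208012.
The number of triangulations of a 13-gon is the Catalan number C_11 (index = sides − 2). So Y = C_11 = 58786.
Paths of 9 up- and 9 down-steps that never dip below the axis are Dyck paths; their count is C_9. So Z = C_9 = 4862.
X − Y + Z = 208012 − 58786 + 4862 = 154088.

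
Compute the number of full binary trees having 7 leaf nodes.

A full binary tree with L leaves has L−1 internal nodes and is counted by C_{L−1}; L = 7 gives C_6.
C_6 = C(12,6)/7 = 924/7 = 132.

132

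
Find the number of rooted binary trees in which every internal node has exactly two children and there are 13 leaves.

208012

A full binary tree with L leaves has L−1 internal nodes and is counted by C_{L−1}; L = 13 gives C_12.
C_12 = 208012.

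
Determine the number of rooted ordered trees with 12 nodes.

Rooted ordered (plane) trees on m nodes have m−1 edges and are counted by C_{m−1}; m = 12 gives C_11.
C_11 = C(22,11)/12 = 705432/12 = 58786.

58786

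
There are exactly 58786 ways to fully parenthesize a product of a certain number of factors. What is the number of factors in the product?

Parenthesizations of m factors are counted by C_{m−1}; 58786 = C_11.
So the index is 11, and the number of factors is 11 + 1 = 12.

12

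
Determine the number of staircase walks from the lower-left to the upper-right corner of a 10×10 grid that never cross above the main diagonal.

16796

Sub-diagonal monotone paths from (0,0) to (10,10) biject with Dyck paths of semilength 10, giving C_10.
C_10 = 16796.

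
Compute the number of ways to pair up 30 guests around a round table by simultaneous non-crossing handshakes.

9694845

Non-crossing handshake pairings of 2n people are counted by C_n; 30 people gives n = 15.
C_15 = 9694845.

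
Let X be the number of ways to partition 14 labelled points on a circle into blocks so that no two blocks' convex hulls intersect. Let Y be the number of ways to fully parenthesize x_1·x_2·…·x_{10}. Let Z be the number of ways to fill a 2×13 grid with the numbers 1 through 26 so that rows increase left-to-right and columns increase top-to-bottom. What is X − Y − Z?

1926678

Non-crossing partitions of an n-element set are counted by C_n; here n = 14. So X = C_14 = 2674440.
Bracketing 10 factors into binary products is counted by C_{10−1} = C_9. So Y = C_9 = 4862.
By the hook-length formula (or a Dyck-path bijection), SYT of shape 2×13 number C_13. So Z = C_13 = 742900.
X − Y − Z = 2674440 − 4862 − 742900 = 1926678.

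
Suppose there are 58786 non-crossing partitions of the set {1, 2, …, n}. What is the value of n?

11

Non-crossing partitions of [n] are counted by C_n; 58786 = C_11.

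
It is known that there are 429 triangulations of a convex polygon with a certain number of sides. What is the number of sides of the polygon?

9

Triangulations of a convex m-gon are counted by C_{m−2}, and C_7 = 429.
So m − 2 = 7, giving m = 9 sides.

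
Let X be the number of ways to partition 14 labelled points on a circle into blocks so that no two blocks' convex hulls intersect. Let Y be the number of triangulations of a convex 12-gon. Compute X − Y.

Non-crossing partitions of an n-element set are counted by C_n; here n = 14. So X = C_14 = 2674440.
The number of triangulations of a 12-gon is the Catalan number C_10 (index = sides − 2). So Y = C_10 = 16796.
X − Y = 2674440 − 16796 = 2657644.

2657644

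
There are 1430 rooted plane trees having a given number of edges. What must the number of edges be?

8

Rooted ordered trees with n edges are counted by C_n; 1430 = C_8.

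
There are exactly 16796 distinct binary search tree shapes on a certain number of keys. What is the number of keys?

Binary search tree shapes on n keys are counted by C_n. Since C_10 = 16796, the index is 10.

10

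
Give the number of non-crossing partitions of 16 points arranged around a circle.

35357670

Non-crossing partitions of an n-element set are counted by C_n; here n = 16.
C_16 = C(32,16)/17 = 601080390/17 = 35357670.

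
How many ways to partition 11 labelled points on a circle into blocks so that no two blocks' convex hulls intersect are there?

58786

Non-crossing partitions of an n-element set are counted by C_n; here n = 11.
C_11 = C(22,11)/12 = 705432/12 = 58786.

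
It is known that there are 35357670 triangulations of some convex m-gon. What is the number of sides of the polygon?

Triangulations of a convex m-gon are counted by C_{m−2}. The Catalan number equal to 35357670 is C_16.
So m − 2 = 16, giving m = 18 sides.

18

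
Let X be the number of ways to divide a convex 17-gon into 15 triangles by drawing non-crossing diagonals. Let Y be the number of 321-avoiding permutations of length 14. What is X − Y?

A convex 17-gon is triangulated into 15 triangles, and the number of such triangulations is the Catalan number C_{17−2} = C_15. So X = C_15 = 9694845.
For any fixed pattern of length 3, the pattern-avoiding permutations of [14] number C_14. So Y = C_14 = 2674440.
X − Y = 9694845 − 2674440 = 7020405.

7020405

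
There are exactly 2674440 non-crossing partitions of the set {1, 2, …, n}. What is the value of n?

Non-crossing partitions of [n] are counted by C_n. Since C_14 = 2674440, the index is 14.

14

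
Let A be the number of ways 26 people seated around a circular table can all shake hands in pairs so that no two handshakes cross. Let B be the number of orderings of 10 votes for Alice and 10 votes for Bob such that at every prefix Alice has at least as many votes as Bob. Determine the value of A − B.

Non-crossing handshake pairings of 2n people are counted by C_n; 26 people gives n = 13. So A = C_13 = 742900.
Reading a vote for the leader as '(' and for the other as ')' turns such a sequence into a balanced string of 10 pairs, so the count is C_10. So B = C_10 = 16796.
A − B = 742900 − 16796 = 726104.

726104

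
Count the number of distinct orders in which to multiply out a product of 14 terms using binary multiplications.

742900

Bracketing 14 factors into binary products is counted by C_{14−1} = C_13.
C_13 = 742900.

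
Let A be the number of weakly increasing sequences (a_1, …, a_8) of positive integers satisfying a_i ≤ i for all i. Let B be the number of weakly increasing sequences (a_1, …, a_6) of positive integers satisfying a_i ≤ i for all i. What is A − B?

Such sub-staircase sequences of length n are counted by C_n; here n = 8. So A = C_8 = 1430.
Such sub-staircase sequences of length n are counted by C_n; here n = 6. So B = C_6 = 132.
A − B = 1430 − 132 = 1298.

1298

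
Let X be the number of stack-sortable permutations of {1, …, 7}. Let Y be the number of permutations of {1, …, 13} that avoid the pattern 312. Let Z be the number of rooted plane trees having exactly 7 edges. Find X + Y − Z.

742900

Stack-sortable permutations are exactly the 231-avoiding ones, counted by C_n; here n = 7. So X = C_7 = 429.
For any fixed pattern of length 3, the pattern-avoiding permutations of [13] number C_13. So Y = C_13 = 742900.
A rooted plane tree with 7 edges has 8 nodes, and the count is C_7. So Z = C_7 = 429.
X + Y − Z = 429 + 742900 − 429 = 742900.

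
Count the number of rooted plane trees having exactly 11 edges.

A rooted plane tree with 11 edges has 12 nodes, and the count is C_11.
C_11 = C(22,11)/12 = 705432/12 = 58786.

58786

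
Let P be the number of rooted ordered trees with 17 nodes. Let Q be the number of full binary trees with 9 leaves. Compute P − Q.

35356240

Rooted ordered (plane) trees on m nodes have m−1 edges and are counted by C_{m−1}; m = 17 gives C_16. So P = C_16 = 35357670.
Full binary trees with 9 leaves have 9−1 = 8 internal nodes, so there are C_8 of them. So Q = C_8 = 1430.
P − Q = 35357670 − 1430 = 35356240.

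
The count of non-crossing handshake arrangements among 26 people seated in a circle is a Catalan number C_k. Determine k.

With 26 = 2·13 people, non-crossing handshake pairings are non-crossing perfect matchings on a circle, counted by C_13.

13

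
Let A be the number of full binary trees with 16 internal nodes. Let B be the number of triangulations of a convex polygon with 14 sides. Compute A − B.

Full binary trees with n internal nodes are counted by C_n; here n = 16. So A = C_16 = 35357670.
Triangulations of a convex m-gon are counted by C_{m−2}; with m = 14 this is C_12. So B = C_12 = 208012.
A − B = 35357670 − 208012 = 35149658.

35149658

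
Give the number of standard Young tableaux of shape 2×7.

429

Standard Young tableaux of shape 2×n are counted by C_n; here n = 7.
C_7 = C(14,7)/8 = 3432/8 = 429.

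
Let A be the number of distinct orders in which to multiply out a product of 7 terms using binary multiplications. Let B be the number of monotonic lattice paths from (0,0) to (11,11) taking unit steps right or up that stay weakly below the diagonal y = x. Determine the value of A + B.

58918

Parenthesizations of m factors correspond to full binary trees with m leaves, counted by C_{m−1}; m = 7 gives C_6. So A = C_6 = 132.
Sub-diagonal monotone paths from (0,0) to (11,11) biject with Dyck paths of semilength 11, giving C_11. So B = C_11 = 58786.
A + B = 132 + 58786 = 58918.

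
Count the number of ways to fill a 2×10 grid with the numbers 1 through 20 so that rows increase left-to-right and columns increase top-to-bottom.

16796

By the hook-length formula (or a Dyck-path bijection), SYT of shape 2×10 number C_10.
C_10 = C_9 · 2(2·9+1)/(9+2) = 4862 · 38/11 = 16796.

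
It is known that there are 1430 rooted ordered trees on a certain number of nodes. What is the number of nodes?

Rooted ordered trees on m nodes are counted by C_{m−1}, and C_8 = 1430.
So the index is 8, and the number of nodes is 8 + 1 = 9.

9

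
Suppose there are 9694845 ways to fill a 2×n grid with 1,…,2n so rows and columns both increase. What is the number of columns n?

Standard Young tableaux of shape 2×n are counted by C_n, and C_15 = 9694845.

15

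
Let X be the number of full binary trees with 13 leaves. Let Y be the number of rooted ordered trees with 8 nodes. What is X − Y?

207583

A full binary tree with L leaves has L−1 internal nodes and is counted by C_{L−1}; L = 13 gives C_12. So X = C_12 = 208012.
A rooted plane tree on 8 nodes has 7 edges, and such trees are counted by C_7. So Y = C_7 = 429.
X − Y = 208012 − 429 = 207583.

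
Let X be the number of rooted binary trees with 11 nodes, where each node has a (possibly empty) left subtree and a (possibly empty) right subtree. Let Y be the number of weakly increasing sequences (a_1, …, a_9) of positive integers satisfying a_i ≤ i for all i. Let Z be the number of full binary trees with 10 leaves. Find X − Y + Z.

There are C_n binary search tree shapes on n keys; with n = 11 that is C_11. So X = C_11 = 58786.
Weakly increasing sequences with a_i ≤ i biject with Dyck paths of semilength 9, so there are C_9. So Y = C_9 = 4862.
A full binary tree with L leaves has L−1 internal nodes and is counted by C_{L−1}; L = 10 gives C_9. So Z = C_9 = 4862.
X − Y + Z = 58786 − 4862 + 4862 = 58786.

58786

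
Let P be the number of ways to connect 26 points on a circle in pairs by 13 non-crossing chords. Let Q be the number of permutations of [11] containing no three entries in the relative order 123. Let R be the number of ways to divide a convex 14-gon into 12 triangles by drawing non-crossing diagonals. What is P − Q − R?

Pairing 26 circle points by 13 non-crossing chords gives C_13 matchings. So P = C_13 = 742900.
Permutations of [n] avoiding any single length-3 pattern are counted by C_n; here n = 11. So Q = C_11 = 58786.
Triangulations of a convex m-gon are counted by C_{m−2}; with m = 14 this is C_12. So R = C_12 = 208012.
P − Q − R = 742900 − 58786 − 208012 = 476102.

476102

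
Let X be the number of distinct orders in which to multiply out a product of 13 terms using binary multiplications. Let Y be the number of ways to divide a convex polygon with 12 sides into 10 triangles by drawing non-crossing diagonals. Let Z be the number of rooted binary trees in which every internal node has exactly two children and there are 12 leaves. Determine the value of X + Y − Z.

Ways to associate a product of 13 factors correspond to binary trees on 13 leaves, so the count is C_12. So X = C_12 = 208012.
A convex 12-gon is triangulated into 10 triangles, and the number of such triangulations is the Catalan number C_{12−2} = C_10. So Y = C_10 = 16796.
A full binary tree with L leaves has L−1 internal nodes and is counted by C_{L−1}; L = 12 gives C_11. So Z = C_11 = 58786.
X + Y − Z = 208012 + 16796 − 58786 = 166022.

166022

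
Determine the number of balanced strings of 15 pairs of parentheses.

9694845

With 15 pairs the number of balanced bracket strings is the Catalan number C_15.
C_15 = C(30,15)/16 = 155117520/16 = 9694845.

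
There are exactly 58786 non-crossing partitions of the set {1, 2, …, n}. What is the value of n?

11

Non-crossing partitions of [n] are counted by C_n; 58786 = C_11.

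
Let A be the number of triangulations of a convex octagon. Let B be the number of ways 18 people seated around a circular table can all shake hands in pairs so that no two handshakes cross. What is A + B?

The number of triangulations of an 8-gon is the Catalan number C_6 (index = sides − 2). So A = C_6 = 132.
Non-crossing handshake pairings of 2n people are counted by C_n; 18 people gives n = 9. So B = C_9 = 4862.
A + B = 132 + 4862 = 4994.

4994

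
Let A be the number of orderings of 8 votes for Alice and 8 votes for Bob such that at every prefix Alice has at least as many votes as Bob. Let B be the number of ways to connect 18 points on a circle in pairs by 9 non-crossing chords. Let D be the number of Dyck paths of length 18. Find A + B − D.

1430

Ballot sequences with n votes each where one side never trails are Dyck words, counted by C_n; here n = 8. So A = C_8 = 1430.
Non-crossing perfect matchings of 2n points on a circle are counted by C_n; with 18 points, n = 9. So B = C_9 = 4862.
A Dyck path with 9 up-steps and 9 down-steps has semilength 9, so there are C_9 of them. So D = C_9 = 4862.
A + B − D = 1430 + 4862 − 4862 = 1430.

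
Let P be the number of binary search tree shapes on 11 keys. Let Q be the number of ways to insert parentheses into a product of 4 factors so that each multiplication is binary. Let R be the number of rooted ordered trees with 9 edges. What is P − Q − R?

There are C_n binary search tree shapes on n keys; with n = 11 that is C_11. So P = C_11 = 58786.
Bracketing 4 factors into binary products is counted by C_{4−1} = C_3. So Q = C_3 = 5.
Rooted ordered trees with n edges are counted by C_n; here n = 9. So R = C_9 = 4862.
P − Q − R = 58786 − 5 − 4862 = 53919.

53919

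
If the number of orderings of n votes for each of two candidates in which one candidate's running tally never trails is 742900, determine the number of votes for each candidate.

13

Such ballot sequences with n votes each are counted by C_n; 742900 = C_13.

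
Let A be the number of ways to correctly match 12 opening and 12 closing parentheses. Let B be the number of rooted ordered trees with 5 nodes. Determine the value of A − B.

207998

Balanced strings of n pairs of brackets are counted by C_n; here n = 12. So A = C_12 = 208012.
Rooted ordered (plane) trees on m nodes have m−1 edges and are counted by C_{m−1}; m = 5 gives C_4. So B = C_4 = 14.
A − B = 208012 − 14 = 207998.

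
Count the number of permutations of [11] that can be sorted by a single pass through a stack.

58786

By Knuth's characterisation, the stack-sortable permutations of length 11 are the 231-avoiders, numbering C_11.
C_11 = C(22,11)/12 = 705432/12 = 58786.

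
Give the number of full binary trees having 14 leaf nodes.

A full binary tree with L leaves has L−1 internal nodes and is counted by C_{L−1}; L = 14 gives C_13.
C_13 = 742900.

742900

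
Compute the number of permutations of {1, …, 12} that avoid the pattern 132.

For any fixed pattern of length 3, the pattern-avoiding permutations of [12] number C_12.
C_12 = 208012.

208012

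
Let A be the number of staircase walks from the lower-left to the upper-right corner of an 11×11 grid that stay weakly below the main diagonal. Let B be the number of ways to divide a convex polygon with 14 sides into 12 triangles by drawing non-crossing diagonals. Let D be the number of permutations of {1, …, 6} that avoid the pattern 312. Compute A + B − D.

Monotone paths in an n×n grid that stay weakly below the diagonal are counted by C_n; here n = 11. So A = C_11 = 58786.
The number of triangulations of a 14-gon is the Catalan number C_12 (index = sides − 2). So B = C_12 = 208012.
Permutations of [n] avoiding any single length-3 pattern are counted by C_n; here n = 6. So D = C_6 = 132.
A + B − D = 58786 + 208012 − 132 = 266666.

266666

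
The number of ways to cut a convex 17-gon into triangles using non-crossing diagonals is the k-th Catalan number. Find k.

15

The number of triangulations of a 17-gon is the Catalan number C_15 (index = sides − 2).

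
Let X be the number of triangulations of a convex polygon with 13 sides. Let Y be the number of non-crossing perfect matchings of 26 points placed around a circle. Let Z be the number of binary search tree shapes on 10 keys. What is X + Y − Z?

Triangulations of a convex m-gon are counted by C_{m−2}; with m = 13 this is C_11. So X = C_11 = 58786.
Pairing 26 circle points by 13 non-crossing chords gives C_13 matchings. So Y = C_13 = 742900.
Binary trees (left/right distinguished) on n nodes are counted by C_n; here n = 10. So Z = C_10 = 16796.
X + Y − Z = 58786 + 742900 − 16796 = 784890.

784890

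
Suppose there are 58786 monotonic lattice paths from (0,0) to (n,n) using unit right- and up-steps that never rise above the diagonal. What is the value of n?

Such diagonal-avoiding paths in an n×n grid are counted by C_n. Since C_11 = 58786, the index is 11.

11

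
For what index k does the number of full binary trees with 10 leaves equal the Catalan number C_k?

A full binary tree with L leaves has L−1 internal nodes and is counted by C_{L−1}; L = 10 gives C_9.

9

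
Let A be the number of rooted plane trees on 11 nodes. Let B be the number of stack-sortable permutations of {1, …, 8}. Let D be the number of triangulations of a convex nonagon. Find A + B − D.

17797

A rooted plane tree on 11 nodes has 10 edges, and such trees are counted by C_10. So A = C_10 = 16796.
Stack-sortable permutations are exactly the 231-avoiding ones, counted by C_n; here n = 8. So B = C_8 = 1430.
The number of triangulations of a 9-gon is the Catalan number C_7 (index = sides − 2). So D = C_7 = 429.
A + B − D = 16796 + 1430 − 429 = 17797.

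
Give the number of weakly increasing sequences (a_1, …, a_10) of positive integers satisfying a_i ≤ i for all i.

16796

Such sub-staircase sequences of length n are counted by C_n; here n = 10.
C_10 = 16796.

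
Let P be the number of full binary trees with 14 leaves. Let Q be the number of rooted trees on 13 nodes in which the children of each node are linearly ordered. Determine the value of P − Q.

Full binary trees with 14 leaves have 14−1 = 13 internal nodes, so there are C_13 of them. So P = C_13 = 742900.
Rooted ordered (plane) trees on m nodes have m−1 edges and are counted by C_{m−1}; m = 13 gives C_12. So Q = C_12 = 208012.
P − Q = 742900 − 208012 = 534888.

534888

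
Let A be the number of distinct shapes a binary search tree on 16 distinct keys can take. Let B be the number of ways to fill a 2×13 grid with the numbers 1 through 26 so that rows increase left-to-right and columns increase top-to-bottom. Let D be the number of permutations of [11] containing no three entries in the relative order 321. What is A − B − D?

34555984

Rooted binary trees with 16 nodes (each child slot possibly empty) number C_16. So A = C_16 = 35357670.
By the hook-length formula (or a Dyck-path bijection), SYT of shape 2×13 number C_13. So B = C_13 = 742900.
Permutations of [n] avoiding any single length-3 pattern are counted by C_n; here n = 11. So D = C_11 = 58786.
A − B − D = 35357670 − 742900 − 58786 = 34555984.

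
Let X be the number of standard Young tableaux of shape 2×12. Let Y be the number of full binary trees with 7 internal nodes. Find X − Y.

By the hook-length formula (or a Dyck-path bijection), SYT of shape 2×12 number C_12. So X = C_12 = 208012.
Full binary trees with n internal nodes are counted by C_n; here n = 7. So Y = C_7 = 429.
X − Y = 208012 − 429 = 207583.

207583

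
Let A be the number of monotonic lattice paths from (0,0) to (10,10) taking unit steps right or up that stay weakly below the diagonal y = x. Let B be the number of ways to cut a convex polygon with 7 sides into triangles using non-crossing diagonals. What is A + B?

16838

Sub-diagonal monotone paths from (0,0) to (10,10) biject with Dyck paths of semilength 10, giving C_10. So A = C_10 = 16796.
A convex 7-gon is triangulated into 5 triangles, and the number of such triangulations is the Catalan number C_{7−2} = C_5. So B = C_5 = 42.
A + B = 16796 + 42 = 16838.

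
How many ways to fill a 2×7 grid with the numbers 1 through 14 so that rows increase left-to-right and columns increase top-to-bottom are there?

By the hook-length formula (or a Dyck-path bijection), SYT of shape 2×7 number C_7.
C_7 = C_6 · 2(2·6+1)/(6+2) = 132 · 26/8 = 429.

429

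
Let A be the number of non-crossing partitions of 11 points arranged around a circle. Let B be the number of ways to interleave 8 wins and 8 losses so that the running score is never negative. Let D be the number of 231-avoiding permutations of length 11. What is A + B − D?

1430

The non-crossing partitions of [11] form a lattice of size C_11. So A = C_11 = 58786.
Ballot sequences with n votes each where one side never trails are Dyck words, counted by C_n; here n = 8. So B = C_8 = 1430.
Permutations of [n] avoiding any single length-3 pattern are counted by C_n; here n = 11. So D = C_11 = 58786.
A + B − D = 58786 + 1430 − 58786 = 1430.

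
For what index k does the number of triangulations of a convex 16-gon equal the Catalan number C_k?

14

A convex 16-gon is triangulated into 14 triangles, and the number of such triangulations is the Catalan number C_{16−2} = C_14.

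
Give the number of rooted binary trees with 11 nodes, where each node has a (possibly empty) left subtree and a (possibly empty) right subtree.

58786

Rooted binary trees with 11 nodes (each child slot possibly empty) number C_11.
C_11 = C(22,11)/12 = 705432/12 = 58786.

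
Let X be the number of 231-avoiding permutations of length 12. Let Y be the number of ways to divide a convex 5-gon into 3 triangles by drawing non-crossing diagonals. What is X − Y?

208007

Permutations of [n] avoiding any single length-3 pattern are counted by C_n; here n = 12. So X = C_12 = 208012.
Triangulations of a convex m-gon are counted by C_{m−2}; with m = 5 this is C_3. So Y = C_3 = 5.
X − Y = 208012 − 5 = 208007.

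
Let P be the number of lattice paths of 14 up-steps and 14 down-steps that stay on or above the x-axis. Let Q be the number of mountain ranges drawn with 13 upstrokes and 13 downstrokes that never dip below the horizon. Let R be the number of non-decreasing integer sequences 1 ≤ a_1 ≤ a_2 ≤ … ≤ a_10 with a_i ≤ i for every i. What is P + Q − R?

A Dyck path with 14 up-steps and 14 down-steps has semilength 14, so there are C_14 of them. So P = C_14 = 2674440.
A Dyck path with 13 up-steps and 13 down-steps has semilength 13, so there are C_13 of them. So Q = C_13 = 742900.
Such sub-staircase sequences of length n are counted by C_n; here n = 10. So R = C_10 = 16796.
P + Q − R = 2674440 + 742900 − 16796 = 3400544.

3400544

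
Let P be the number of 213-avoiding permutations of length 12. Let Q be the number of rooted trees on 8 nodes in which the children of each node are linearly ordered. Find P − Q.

Permutations of [n] avoiding any single length-3 pattern are counted by C_n; here n = 12. So P = C_12 = 208012.
A rooted plane tree on 8 nodes has 7 edges, and such trees are counted by C_7. So Q = C_7 = 429.
P − Q = 208012 − 429 = 207583.

207583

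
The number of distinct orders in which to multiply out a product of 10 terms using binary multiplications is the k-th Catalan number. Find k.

9

Bracketing 10 factors into binary products is counted by C_{10−1} = C_9.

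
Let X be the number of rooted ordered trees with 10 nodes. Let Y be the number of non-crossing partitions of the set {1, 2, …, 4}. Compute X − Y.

4848

Rooted ordered (plane) trees on m nodes have m−1 edges and are counted by C_{m−1}; m = 10 gives C_9. So X = C_9 = 4862.
The non-crossing partitions of [4] form a lattice of size C_4. So Y = C_4 = 14.
X − Y = 4862 − 14 = 4848.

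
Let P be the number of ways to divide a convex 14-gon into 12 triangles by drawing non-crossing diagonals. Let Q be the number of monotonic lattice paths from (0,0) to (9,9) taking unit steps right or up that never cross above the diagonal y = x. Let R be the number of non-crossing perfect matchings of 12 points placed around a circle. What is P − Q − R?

A convex 14-gon is triangulated into 12 triangles, and the number of such triangulations is the Catalan number C_{14−2} = C_12. So P = C_12 = 208012.
Sub-diagonal monotone paths from (0,0) to (9,9) biject with Dyck paths of semilength 9, giving C_9. So Q = C_9 = 4862.
Pairing 12 circle points by 6 non-crossing chords gives C_6 matchings. So R = C_6 = 132.
P − Q − R = 208012 − 4862 − 132 = 203018.

203018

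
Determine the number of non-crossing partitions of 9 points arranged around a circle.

The non-crossing partitions of [9] form a lattice of size C_9.
C_9 = C_8 · 2(2·8+1)/(8+2) = 1430 · 34/10 = 4862.

4862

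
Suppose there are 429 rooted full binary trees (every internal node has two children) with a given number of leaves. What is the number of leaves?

Full binary trees with L leaves are counted by C_{L−1}; 429 = C_7.
So the index is 7, and the number of leaves is 7 + 1 = 8.

8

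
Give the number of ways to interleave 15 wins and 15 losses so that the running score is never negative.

Ballot sequences with n votes each where one side never trails are Dyck words, counted by C_n; here n = 15.
C_15 = 9694845.

9694845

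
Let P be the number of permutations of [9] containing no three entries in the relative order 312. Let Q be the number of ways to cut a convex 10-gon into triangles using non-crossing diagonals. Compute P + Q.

6292

For any fixed pattern of length 3, the pattern-avoiding permutations of [9] number C_9. So P = C_9 = 4862.
The number of triangulations of a 10-gon is the Catalan number C_8 (index = sides − 2). So Q = C_8 = 1430.
P + Q = 4862 + 1430 = 6292.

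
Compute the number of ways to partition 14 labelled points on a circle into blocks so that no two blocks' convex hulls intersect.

2674440

Non-crossing partitions of an n-element set are counted by C_n; here n = 14.
C_14 = C(28,14)/15 = 40116600/15 = 2674440.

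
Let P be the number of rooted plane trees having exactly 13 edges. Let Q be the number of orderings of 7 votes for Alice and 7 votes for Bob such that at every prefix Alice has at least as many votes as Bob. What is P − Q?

A rooted plane tree with 13 edges has 14 nodes, and the count is C_13. So P = C_13 = 742900.
Ballot sequences with n votes each where one side never trails are Dyck words, counted by C_n; here n = 7. So Q = C_7 = 429.
P − Q = 742900 − 429 = 742471.

742471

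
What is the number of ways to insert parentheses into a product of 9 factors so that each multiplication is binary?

1430

Parenthesizations of m factors correspond to full binary trees with m leaves, counted by C_{m−1}; m = 9 gives C_8.
C_8 = 1430.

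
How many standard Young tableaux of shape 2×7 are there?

429

Standard Young tableaux of shape 2×n are counted by C_n; here n = 7.
C_7 = C(14,7)/8 = 3432/8 = 429.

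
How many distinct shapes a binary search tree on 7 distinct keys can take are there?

429

There are C_n binary search tree shapes on n keys; with n = 7 that is C_7.
C_7 = C(14,7)/8 = 3432/8 = 429.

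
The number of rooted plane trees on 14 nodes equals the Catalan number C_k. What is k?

A rooted plane tree on 14 nodes has 13 edges, and such trees are counted by C_13.

13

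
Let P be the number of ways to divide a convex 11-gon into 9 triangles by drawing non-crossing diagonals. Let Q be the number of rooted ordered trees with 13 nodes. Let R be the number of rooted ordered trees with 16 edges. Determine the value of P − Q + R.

35154520

The number of triangulations of an 11-gon is the Catalan number C_9 (index = sides − 2). So P = C_9 = 4862.
A rooted plane tree on 13 nodes has 12 edges, and such trees are counted by C_12. So Q = C_12 = 208012.
Rooted ordered trees with n edges are counted by C_n; here n = 16. So R = C_16 = 35357670.
P − Q + R = 4862 − 208012 + 35357670 = 35154520.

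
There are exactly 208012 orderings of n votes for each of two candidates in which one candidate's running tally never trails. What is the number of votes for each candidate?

Such ballot sequences with n votes each are counted by C_n. The Catalan number equal to 208012 is C_12.

12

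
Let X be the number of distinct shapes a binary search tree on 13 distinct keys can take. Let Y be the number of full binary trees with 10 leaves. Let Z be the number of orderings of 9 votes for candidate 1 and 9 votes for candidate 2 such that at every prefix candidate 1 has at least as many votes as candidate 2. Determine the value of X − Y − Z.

There are C_n binary search tree shapes on n keys; with n = 13 that is C_13. So X = C_13 = 742900.
A full binary tree with L leaves has L−1 internal nodes and is counted by C_{L−1}; L = 10 gives C_9. So Y = C_9 = 4862.
Ballot sequences with n votes each where one side never trails are Dyck words, counted by C_n; here n = 9. So Z = C_9 = 4862.
X − Y − Z = 742900 − 4862 − 4862 = 733176.

733176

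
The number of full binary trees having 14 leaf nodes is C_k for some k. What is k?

13

Full binary trees with 14 leaves have 14−1 = 13 internal nodes, so there are C_13 of them.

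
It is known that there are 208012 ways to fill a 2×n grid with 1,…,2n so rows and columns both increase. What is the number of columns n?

Standard Young tableaux of shape 2×n are counted by C_n; 208012 = C_12.

12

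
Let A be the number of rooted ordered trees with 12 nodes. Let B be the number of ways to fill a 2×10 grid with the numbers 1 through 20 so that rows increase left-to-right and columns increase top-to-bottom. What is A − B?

Rooted ordered (plane) trees on m nodes have m−1 edges and are counted by C_{m−1}; m = 12 gives C_11. So A = C_11 = 58786.
Standard Young tableaux of shape 2×n are counted by C_n; here n = 10. So B = C_10 = 16796.
A − B = 58786 − 16796 = 41990.

41990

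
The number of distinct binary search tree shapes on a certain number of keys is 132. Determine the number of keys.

Binary search tree shapes on n keys are counted by C_n. Since C_6 = 132, the index is 6.

6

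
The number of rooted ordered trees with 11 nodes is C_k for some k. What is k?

10

A rooted plane tree on 11 nodes has 10 edges, and such trees are counted by C_10.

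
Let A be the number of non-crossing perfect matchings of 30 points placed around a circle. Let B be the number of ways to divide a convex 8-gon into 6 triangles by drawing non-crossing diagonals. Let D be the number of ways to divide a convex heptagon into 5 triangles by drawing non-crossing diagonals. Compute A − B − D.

9694671

Non-crossing perfect matchings of 2n points on a circle are counted by C_n; with 30 points, n = 15. So A = C_15 = 9694845.
A convex 8-gon is triangulated into 6 triangles, and the number of such triangulations is the Catalan number C_{8−2} = C_6. So B = C_6 = 132.
Triangulations of a convex m-gon are counted by C_{m−2}; with m = 7 this is C_5. So D = C_5 = 42.
A − B − D = 9694845 − 132 − 42 = 9694671.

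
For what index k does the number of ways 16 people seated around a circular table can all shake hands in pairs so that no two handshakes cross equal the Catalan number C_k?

8

Non-crossing handshake pairings of 2n people are counted by C_n; 16 people gives n = 8.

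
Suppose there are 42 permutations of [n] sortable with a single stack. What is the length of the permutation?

Stack-sortable permutations of [n] are counted by C_n; 42 = C_5.

5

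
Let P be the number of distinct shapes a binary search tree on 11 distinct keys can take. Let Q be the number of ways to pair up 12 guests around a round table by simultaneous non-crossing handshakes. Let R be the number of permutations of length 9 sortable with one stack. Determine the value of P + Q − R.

Rooted binary trees with 11 nodes (each child slot possibly empty) number C_11. So P = C_11 = 58786.
With 12 = 2·6 people, non-crossing handshake pairings are non-crossing perfect matchings on a circle, counted by C_6. So Q = C_6 = 132.
By Knuth's characterisation, the stack-sortable permutations of length 9 are the 231-avoiders, numbering C_9. So R = C_9 = 4862.
P + Q − R = 58786 + 132 − 4862 = 54056.

54056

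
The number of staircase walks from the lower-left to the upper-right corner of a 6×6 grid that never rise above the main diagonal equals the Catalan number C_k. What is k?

Sub-diagonal monotone paths from (0,0) to (6,6) biject with Dyck paths of semilength 6, giving C_6.

6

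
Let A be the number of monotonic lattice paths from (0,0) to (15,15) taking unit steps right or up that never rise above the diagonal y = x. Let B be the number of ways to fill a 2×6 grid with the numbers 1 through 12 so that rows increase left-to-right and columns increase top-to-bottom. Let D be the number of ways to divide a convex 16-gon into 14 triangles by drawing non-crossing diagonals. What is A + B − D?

Sub-diagonal monotone paths from (0,0) to (15,15) biject with Dyck paths of semilength 15, giving C_15. So A = C_15 = 9694845.
Standard Young tableaux of shape 2×n are counted by C_n; here n = 6. So B = C_6 = 132.
A convex 16-gon is triangulated into 14 triangles, and the number of such triangulations is the Catalan number C_{16−2} = C_14. So D = C_14 = 2674440.
A + B − D = 9694845 + 132 − 2674440 = 7020537.

7020537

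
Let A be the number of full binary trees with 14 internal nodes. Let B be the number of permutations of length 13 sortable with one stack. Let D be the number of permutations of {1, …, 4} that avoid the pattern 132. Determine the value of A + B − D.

3417326

Full binary trees with n internal nodes are counted by C_n; here n = 14. So A = C_14 = 2674440.
By Knuth's characterisation, the stack-sortable permutations of length 13 are the 231-avoiders, numbering C_13. So B = C_13 = 742900.
For any fixed pattern of length 3, the pattern-avoiding permutations of [4] number C_4. So D = C_4 = 14.
A + B − D = 2674440 + 742900 − 14 = 3417326.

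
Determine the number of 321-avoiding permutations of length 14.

For any fixed pattern of length 3, the pattern-avoiding permutations of [14] number C_14.
C_14 = C(28,14)/15 = 40116600/15 = 2674440.

2674440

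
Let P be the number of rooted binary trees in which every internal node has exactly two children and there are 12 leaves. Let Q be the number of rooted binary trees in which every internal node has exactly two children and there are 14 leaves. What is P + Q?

A full binary tree with L leaves has L−1 internal nodes and is counted by C_{L−1}; L = 12 gives C_11. So P = C_11 = 58786.
Full binary trees with 14 leaves have 14−1 = 13 internal nodes, so there are C_13 of them. So Q = C_13 = 742900.
P + Q = 58786 + 742900 = 801686.

801686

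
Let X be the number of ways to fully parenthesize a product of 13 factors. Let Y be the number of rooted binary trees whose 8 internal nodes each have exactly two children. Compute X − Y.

206582

Parenthesizations of m factors correspond to full binary trees with m leaves, counted by C_{m−1}; m = 13 gives C_12. So X = C_12 = 208012.
Full binary trees with n internal nodes are counted by C_n; here n = 8. So Y = C_8 = 1430.
X − Y = 208012 − 1430 = 206582.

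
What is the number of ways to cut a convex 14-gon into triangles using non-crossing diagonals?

A convex 14-gon is triangulated into 12 triangles, and the number of such triangulations is the Catalan number C_{14−2} = C_12.
C_12 = 208012.

208012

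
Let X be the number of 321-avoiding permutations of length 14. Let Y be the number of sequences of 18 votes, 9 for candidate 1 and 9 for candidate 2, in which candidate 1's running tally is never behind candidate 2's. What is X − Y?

2669578

Permutations of [n] avoiding any single length-3 pattern are counted by C_n; here n = 14. So X = C_14 = 2674440.
Reading a vote for the leader as '(' and for the other as ')' turns such a sequence into a balanced string of 9 pairs, so the count is C_9. So Y = C_9 = 4862.
X − Y = 2674440 − 4862 = 2669578.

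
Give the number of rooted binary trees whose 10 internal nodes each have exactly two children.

16796

The number of full binary trees on 10 internal nodes is the Catalan number C_10.
C_10 = 16796.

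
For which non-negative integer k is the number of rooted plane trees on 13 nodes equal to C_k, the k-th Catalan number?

12

A rooted plane tree on 13 nodes has 12 edges, and such trees are counted by C_12.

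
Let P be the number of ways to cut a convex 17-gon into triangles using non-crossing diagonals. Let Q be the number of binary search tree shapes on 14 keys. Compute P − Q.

7020405

Triangulations of a convex m-gon are counted by C_{m−2}; with m = 17 this is C_15. So P = C_15 = 9694845.
Binary trees (left/right distinguished) on n nodes are counted by C_n; here n = 14. So Q = C_14 = 2674440.
P − Q = 9694845 − 2674440 = 7020405.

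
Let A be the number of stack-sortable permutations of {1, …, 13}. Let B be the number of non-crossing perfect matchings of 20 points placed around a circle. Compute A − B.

By Knuth's characterisation, the stack-sortable permutations of length 13 are the 231-avoiders, numbering C_13. So A = C_13 = 742900.
Non-crossing perfect matchings of 2n points on a circle are counted by C_n; with 20 points, n = 10. So B = C_10 = 16796.
A − B = 742900 − 16796 = 726104.

726104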